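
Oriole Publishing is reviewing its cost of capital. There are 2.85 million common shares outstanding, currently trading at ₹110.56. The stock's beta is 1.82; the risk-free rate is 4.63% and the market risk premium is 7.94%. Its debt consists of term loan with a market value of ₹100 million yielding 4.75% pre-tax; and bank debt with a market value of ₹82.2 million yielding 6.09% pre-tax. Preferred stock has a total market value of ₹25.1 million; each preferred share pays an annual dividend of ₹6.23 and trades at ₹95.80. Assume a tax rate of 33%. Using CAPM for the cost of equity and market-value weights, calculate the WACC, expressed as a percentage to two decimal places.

13.07%

Cost of equity via CAPM: Re = 4.63% + 1.82 × 7.94% = 19.0808%.
Cost of preferred: Rp = 6.23 / 95.8 = 6.5031%.
Market value of equity E = 110.56 × 2.85m = 315.096m.
Total capital V = 315.096 + 25.1 + 100 + 82.2 = 522.396.
Equity: weight = 315.096/522.396 = 0.6032; cost = 19.0808%.
Preferred: weight = 25.1/522.396 = 0.0480; cost = 6.5031%.
Term loan: weight = 100/522.396 = 0.1914; after-tax cost = 4.75% × (1 − 33%) = 3.1825%.
Bank debt: weight = 82.2/522.396 = 0.1574; after-tax cost = 6.09% × (1 − 33%) = 4.0803%.
WACC = 0.6032 × 19.0808% + 0.0480 × 6.5031% + 0.1914 × 3.1825% + 0.1574 × 4.0803% = 13.0728%.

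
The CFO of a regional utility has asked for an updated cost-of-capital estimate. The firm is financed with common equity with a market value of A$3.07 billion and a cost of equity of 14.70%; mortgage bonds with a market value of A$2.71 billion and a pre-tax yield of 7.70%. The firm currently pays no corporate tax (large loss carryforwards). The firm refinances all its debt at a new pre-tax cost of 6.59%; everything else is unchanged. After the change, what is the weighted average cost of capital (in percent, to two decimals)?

After the change:
Total capital V = 3.07 + 2.71 = 5.78.
Equity: weight = 3.07/5.78 = 0.5311; cost = 14.7%.
Mortgage bonds: weight = 2.71/5.78 = 0.4689; after-tax cost = 6.59% × (1 − 0%) = 6.5900%.
WACC = 0.5311 × 14.7000% + 0.4689 × 6.5900% = 10.8976%.

10.90%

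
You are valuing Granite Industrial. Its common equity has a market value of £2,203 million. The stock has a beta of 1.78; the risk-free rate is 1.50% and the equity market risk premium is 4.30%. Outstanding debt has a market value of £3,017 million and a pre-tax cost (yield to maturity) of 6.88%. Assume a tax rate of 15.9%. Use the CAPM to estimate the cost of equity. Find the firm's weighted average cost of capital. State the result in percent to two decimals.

7.21%

Cost of equity via CAPM: Re = 1.5% + 1.78 × 4.3% = 9.1540%.
Total capital V = 2203 + 3017 = 5220.
Equity: weight = 2203/5220 = 0.4220; cost = 9.154%.
Debt: weight = 3017/5220 = 0.5780; after-tax cost = 6.88% × (1 − 15.9%) = 5.7861%.
WACC = 0.4220 × 9.1540% + 0.5780 × 5.7861% = 7.2074%.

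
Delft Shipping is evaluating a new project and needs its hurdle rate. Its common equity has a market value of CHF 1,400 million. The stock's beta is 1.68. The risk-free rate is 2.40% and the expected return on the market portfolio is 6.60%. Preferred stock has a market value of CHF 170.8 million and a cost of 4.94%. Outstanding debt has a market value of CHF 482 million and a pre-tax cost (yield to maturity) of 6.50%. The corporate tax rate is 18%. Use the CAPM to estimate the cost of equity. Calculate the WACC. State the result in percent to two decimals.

8.11%

Market risk premium = 6.6% − 2.4% = 4.2%.
Cost of equity via CAPM: Re = 2.4% + 1.68 × 4.2% = 9.4560%.
Total capital V = 1400 + 170.8 + 482 = 2052.8.
Equity: weight = 1400/2052.8 = 0.6820; cost = 9.456%.
Preferred: weight = 170.8/2052.8 = 0.0832; cost = 4.94%.
Debt: weight = 482/2052.8 = 0.2348; after-tax cost = 6.5% × (1 − 18%) = 5.3300%.
WACC = 0.6820 × 9.4560% + 0.0832 × 4.9400% + 0.2348 × 5.3300% = 8.1115%.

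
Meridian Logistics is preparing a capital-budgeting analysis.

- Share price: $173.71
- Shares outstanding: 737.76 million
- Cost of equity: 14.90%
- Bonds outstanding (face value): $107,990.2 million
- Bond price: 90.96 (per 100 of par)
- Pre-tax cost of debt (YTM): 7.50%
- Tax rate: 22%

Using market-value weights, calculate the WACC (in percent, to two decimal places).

Market value of equity E = 173.71 × 737.76m = 128156.2896m. Market value of debt D = 107990.2m × 90.96/100 = 98227.88592m.
Total capital V = 128156.2896 + 98227.88592 = 226384.17552.
Equity: weight = 128156.2896/226384.17552 = 0.5661; cost = 14.9%.
Bonds outstanding: weight = 98227.88592/226384.17552 = 0.4339; after-tax cost = 7.5% × (1 − 22%) = 5.8500%.
WACC = 0.5661 × 14.9000% + 0.4339 × 5.8500% = 10.9732%.

10.97%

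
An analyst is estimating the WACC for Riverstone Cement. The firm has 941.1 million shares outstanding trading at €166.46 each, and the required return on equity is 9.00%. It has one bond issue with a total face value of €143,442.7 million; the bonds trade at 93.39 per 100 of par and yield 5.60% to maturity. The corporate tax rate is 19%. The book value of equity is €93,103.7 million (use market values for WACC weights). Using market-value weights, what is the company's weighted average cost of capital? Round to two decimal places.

6.94%

Market value of equity E = 166.46 × 941.1m = 156655.506m. Market value of debt D = 143442.7m × 93.39/100 = 133961.13753m.
Total capital V = 156655.506 + 133961.13753 = 290616.64353.
Equity: weight = 156655.506/290616.64353 = 0.5390; cost = 9%.
Bonds outstanding: weight = 133961.13753/290616.64353 = 0.4610; after-tax cost = 5.6% × (1 − 19%) = 4.5360%.
WACC = 0.5390 × 9.0000% + 0.4610 × 4.5360% = 6.9423%.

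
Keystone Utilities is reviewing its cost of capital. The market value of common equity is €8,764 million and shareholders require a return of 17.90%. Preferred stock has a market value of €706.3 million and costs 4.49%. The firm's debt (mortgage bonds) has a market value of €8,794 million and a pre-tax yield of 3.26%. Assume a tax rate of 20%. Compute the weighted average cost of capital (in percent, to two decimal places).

10.02%

Total capital V = 8764 + 706.3 + 8794 = 18264.3.
Equity: weight = 8764/18264.3 = 0.4798; cost = 17.9%.
Preferred: weight = 706.3/18264.3 = 0.0387; cost = 4.49%.
Mortgage bonds: weight = 8794/18264.3 = 0.4815; after-tax cost = 3.26% × (1 − 20%) = 2.6080%.
WACC = 0.4798 × 17.9000% + 0.0387 × 4.4900% + 0.4815 × 2.6080% = 10.0185%.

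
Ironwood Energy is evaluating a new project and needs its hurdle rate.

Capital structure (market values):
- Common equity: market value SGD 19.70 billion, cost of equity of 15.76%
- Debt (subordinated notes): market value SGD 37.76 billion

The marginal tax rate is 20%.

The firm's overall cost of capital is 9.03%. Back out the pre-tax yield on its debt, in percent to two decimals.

Total capital V = 19.7 + 37.76 = 57.46.
Equity weight = 19.7/57.46 = 0.3428.
Subordinated notes weight = 37.76/57.46 = 0.6572.
Equity contribution = 0.3428 × 15.76% = 5.4033%.
Remaining for debt = 9.03% − 5.4033% = 3.6267%.
Rd × (1 − 20%) × 0.6572 = 3.6267%  ⇒  Rd = 6.8986%.

6.90%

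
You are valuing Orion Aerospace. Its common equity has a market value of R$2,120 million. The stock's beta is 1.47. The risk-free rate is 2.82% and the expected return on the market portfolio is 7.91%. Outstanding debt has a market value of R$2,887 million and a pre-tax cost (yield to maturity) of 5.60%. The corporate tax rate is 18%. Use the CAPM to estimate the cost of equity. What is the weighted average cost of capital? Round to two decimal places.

Market risk premium = 7.91% − 2.82% = 5.09%.
Cost of equity via CAPM: Re = 2.82% + 1.47 × 5.09% = 10.3023%.
Total capital V = 2120 + 2887 = 5007.
Equity: weight = 2120/5007 = 0.4234; cost = 10.3023%.
Debt: weight = 2887/5007 = 0.5766; after-tax cost = 5.6% × (1 − 18%) = 4.5920%.
WACC = 0.4234 × 10.3023% + 0.5766 × 4.5920% = 7.0098%.

7.01%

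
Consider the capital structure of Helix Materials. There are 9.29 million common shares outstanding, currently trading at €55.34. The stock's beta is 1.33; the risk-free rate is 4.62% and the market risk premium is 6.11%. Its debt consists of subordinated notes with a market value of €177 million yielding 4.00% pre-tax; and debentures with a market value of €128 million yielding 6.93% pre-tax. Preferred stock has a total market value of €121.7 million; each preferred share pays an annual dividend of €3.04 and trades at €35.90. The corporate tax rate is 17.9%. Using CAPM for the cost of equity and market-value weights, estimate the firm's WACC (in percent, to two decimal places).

9.45%

Cost of equity via CAPM: Re = 4.62% + 1.33 × 6.11% = 12.7463%.
Cost of preferred: Rp = 3.04 / 35.9 = 8.4680%.
Market value of equity E = 55.34 × 9.29m = 514.1086m.
Total capital V = 514.1086 + 121.7 + 177 + 128 = 940.8086.
Equity: weight = 514.1086/940.8086 = 0.5465; cost = 12.7463%.
Preferred: weight = 121.7/940.8086 = 0.1294; cost = 8.468%.
Subordinated notes: weight = 177/940.8086 = 0.1881; after-tax cost = 4% × (1 − 17.9%) = 3.2840%.
Debentures: weight = 128/940.8086 = 0.1361; after-tax cost = 6.93% × (1 − 17.9%) = 5.6895%.
WACC = 0.5465 × 12.7463% + 0.1294 × 8.4680% + 0.1881 × 3.2840% + 0.1361 × 5.6895% = 9.4526%.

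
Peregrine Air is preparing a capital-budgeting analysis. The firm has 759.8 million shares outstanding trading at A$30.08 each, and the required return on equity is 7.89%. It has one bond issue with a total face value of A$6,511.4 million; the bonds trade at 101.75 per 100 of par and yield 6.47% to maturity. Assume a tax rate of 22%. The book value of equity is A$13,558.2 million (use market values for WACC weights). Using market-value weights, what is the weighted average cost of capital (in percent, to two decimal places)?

Market value of equity E = 30.08 × 759.8m = 22854.784m. Market value of debt D = 6511.4m × 101.75/100 = 6625.3495m.
Total capital V = 22854.784 + 6625.3495 = 29480.1335.
Equity: weight = 22854.784/29480.1335 = 0.7753; cost = 7.89%.
Bonds outstanding: weight = 6625.3495/29480.1335 = 0.2247; after-tax cost = 6.47% × (1 − 22%) = 5.0466%.
WACC = 0.7753 × 7.8900% + 0.2247 × 5.0466% = 7.2510%.

7.25%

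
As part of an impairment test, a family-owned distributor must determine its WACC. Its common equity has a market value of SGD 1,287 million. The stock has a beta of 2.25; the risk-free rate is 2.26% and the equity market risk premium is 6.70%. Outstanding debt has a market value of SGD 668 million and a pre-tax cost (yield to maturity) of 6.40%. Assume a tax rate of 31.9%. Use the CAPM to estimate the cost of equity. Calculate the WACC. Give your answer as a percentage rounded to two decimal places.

12.90%

Cost of equity via CAPM: Re = 2.26% + 2.25 × 6.7% = 17.3350%.
Total capital V = 1287 + 668 = 1955.
Equity: weight = 1287/1955 = 0.6583; cost = 17.335%.
Debt: weight = 668/1955 = 0.3417; after-tax cost = 6.4% × (1 − 31.9%) = 4.3584%.
WACC = 0.6583 × 17.3350% + 0.3417 × 4.3584% = 12.9011%.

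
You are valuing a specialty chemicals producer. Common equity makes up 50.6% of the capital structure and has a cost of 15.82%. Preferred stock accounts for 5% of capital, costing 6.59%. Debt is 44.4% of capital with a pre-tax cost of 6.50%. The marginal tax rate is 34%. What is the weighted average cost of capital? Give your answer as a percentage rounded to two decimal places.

After-tax cost of debt = 6.5% × (1 − 34%) = 4.2900%.
WACC = 0.506 × 15.8200% + 0.050 × 6.5900% + 0.444 × 4.2900% = 10.2392%.

10.24%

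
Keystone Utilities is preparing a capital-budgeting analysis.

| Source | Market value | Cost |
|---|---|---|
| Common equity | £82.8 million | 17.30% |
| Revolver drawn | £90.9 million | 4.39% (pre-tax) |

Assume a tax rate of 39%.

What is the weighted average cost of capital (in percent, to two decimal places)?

9.65%

Total capital V = 82.8 + 90.9 = 173.7.
Equity: weight = 82.8/173.7 = 0.4767; cost = 17.3%.
Revolver drawn: weight = 90.9/173.7 = 0.5233; after-tax cost = 4.39% × (1 − 39%) = 2.6779%.
WACC = 0.4767 × 17.3000% + 0.5233 × 2.6779% = 9.6480%.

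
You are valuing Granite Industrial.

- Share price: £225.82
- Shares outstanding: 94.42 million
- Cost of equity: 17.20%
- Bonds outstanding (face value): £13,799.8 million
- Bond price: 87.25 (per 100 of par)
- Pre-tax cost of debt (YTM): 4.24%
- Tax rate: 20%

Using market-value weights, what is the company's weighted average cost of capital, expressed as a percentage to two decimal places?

12.22%

Market value of equity E = 225.82 × 94.42m = 21321.9244m. Market value of debt D = 13799.8m × 87.25/100 = 12040.3255m.
Total capital V = 21321.9244 + 12040.3255 = 33362.2499.
Equity: weight = 21321.9244/33362.2499 = 0.6391; cost = 17.2%.
Bonds outstanding: weight = 12040.3255/33362.2499 = 0.3609; after-tax cost = 4.24% × (1 − 20%) = 3.3920%.
WACC = 0.6391 × 17.2000% + 0.3609 × 3.3920% = 12.2167%.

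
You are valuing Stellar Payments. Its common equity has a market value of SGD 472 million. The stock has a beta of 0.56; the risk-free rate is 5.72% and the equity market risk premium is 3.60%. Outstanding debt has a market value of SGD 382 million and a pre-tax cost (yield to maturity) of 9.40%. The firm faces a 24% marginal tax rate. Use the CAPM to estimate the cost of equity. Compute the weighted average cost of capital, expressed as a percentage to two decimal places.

7.47%

Cost of equity via CAPM: Re = 5.72% + 0.56 × 3.6% = 7.7360%.
Total capital V = 472 + 382 = 854.
Equity: weight = 472/854 = 0.5527; cost = 7.736%.
Debt: weight = 382/854 = 0.4473; after-tax cost = 9.4% × (1 − 24%) = 7.1440%.
WACC = 0.5527 × 7.7360% + 0.4473 × 7.1440% = 7.4712%.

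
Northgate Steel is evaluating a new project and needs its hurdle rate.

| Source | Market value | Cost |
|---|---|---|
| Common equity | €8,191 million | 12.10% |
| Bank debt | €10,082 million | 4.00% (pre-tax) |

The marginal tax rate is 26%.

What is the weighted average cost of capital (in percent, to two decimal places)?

Total capital V = 8191 + 10082 = 18273.
Equity: weight = 8191/18273 = 0.4483; cost = 12.1%.
Bank debt: weight = 10082/18273 = 0.5517; after-tax cost = 4% × (1 − 26%) = 2.9600%.
WACC = 0.4483 × 12.1000% + 0.5517 × 2.9600% = 7.0571%.

7.06%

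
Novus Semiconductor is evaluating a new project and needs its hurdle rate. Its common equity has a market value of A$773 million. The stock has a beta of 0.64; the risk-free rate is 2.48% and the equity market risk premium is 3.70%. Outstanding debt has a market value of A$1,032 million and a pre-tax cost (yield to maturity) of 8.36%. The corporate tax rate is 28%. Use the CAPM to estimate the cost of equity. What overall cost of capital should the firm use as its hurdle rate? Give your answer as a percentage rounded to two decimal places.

Cost of equity via CAPM: Re = 2.48% + 0.64 × 3.7% = 4.8480%.
Total capital V = 773 + 1032 = 1805.
Equity: weight = 773/1805 = 0.4283; cost = 4.848%.
Debt: weight = 1032/1805 = 0.5717; after-tax cost = 8.36% × (1 − 28%) = 6.0192%.
WACC = 0.4283 × 4.8480% + 0.5717 × 6.0192% = 5.5176%.

5.52%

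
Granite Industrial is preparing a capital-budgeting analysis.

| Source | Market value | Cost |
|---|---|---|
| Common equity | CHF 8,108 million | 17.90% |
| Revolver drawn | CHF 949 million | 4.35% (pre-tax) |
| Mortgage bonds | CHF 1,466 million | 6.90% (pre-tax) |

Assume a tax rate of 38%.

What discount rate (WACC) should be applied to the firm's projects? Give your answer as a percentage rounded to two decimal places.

14.63%

Total capital V = 8108 + 949 + 1466 = 10523.
Equity: weight = 8108/10523 = 0.7705; cost = 17.9%.
Revolver drawn: weight = 949/10523 = 0.0902; after-tax cost = 4.35% × (1 − 38%) = 2.6970%.
Mortgage bonds: weight = 1466/10523 = 0.1393; after-tax cost = 6.9% × (1 − 38%) = 4.2780%.
WACC = 0.7705 × 17.9000% + 0.0902 × 2.6970% + 0.1393 × 4.2780% = 14.6312%.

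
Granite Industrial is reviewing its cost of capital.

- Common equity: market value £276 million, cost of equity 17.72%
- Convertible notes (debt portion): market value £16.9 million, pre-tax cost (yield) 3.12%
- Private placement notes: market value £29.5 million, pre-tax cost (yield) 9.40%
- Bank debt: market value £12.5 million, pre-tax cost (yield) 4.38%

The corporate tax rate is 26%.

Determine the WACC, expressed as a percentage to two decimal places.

15.45%

Total capital V = 276 + 16.9 + 29.5 + 12.5 = 334.9.
Equity: weight = 276/334.9 = 0.8241; cost = 17.72%.
Convertible notes (debt portion): weight = 16.9/334.9 = 0.0505; after-tax cost = 3.12% × (1 − 26%) = 2.3088%.
Private placement notes: weight = 29.5/334.9 = 0.0881; after-tax cost = 9.4% × (1 − 26%) = 6.9560%.
Bank debt: weight = 12.5/334.9 = 0.0373; after-tax cost = 4.38% × (1 − 26%) = 3.2412%.
WACC = 0.8241 × 17.7200% + 0.0505 × 2.3088% + 0.0881 × 6.9560% + 0.0373 × 3.2412% = 15.4537%.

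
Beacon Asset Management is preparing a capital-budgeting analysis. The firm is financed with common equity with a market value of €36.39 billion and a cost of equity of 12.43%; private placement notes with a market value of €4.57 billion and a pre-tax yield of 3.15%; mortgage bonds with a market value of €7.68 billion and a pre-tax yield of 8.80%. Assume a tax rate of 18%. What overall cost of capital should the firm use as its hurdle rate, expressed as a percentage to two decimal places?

Total capital V = 36.39 + 4.57 + 7.68 = 48.64.
Equity: weight = 36.39/48.64 = 0.7481; cost = 12.43%.
Private placement notes: weight = 4.57/48.64 = 0.0940; after-tax cost = 3.15% × (1 − 18%) = 2.5830%.
Mortgage bonds: weight = 7.68/48.64 = 0.1579; after-tax cost = 8.8% × (1 − 18%) = 7.2160%.
WACC = 0.7481 × 12.4300% + 0.0940 × 2.5830% + 0.1579 × 7.2160% = 10.6816%.

10.68%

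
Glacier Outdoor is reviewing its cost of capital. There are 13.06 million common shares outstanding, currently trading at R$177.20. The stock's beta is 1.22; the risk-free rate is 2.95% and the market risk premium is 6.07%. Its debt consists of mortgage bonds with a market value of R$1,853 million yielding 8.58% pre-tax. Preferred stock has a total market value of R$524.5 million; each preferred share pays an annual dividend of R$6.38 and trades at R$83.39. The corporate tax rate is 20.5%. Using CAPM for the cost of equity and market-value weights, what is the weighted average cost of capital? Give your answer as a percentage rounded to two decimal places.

Cost of equity via CAPM: Re = 2.95% + 1.22 × 6.07% = 10.3554%.
Cost of preferred: Rp = 6.38 / 83.39 = 7.6508%.
Market value of equity E = 177.2 × 13.06m = 2314.232m.
Total capital V = 2314.232 + 524.5 + 1853 = 4691.732.
Equity: weight = 2314.232/4691.732 = 0.4933; cost = 10.3554%.
Preferred: weight = 524.5/4691.732 = 0.1118; cost = 7.6508%.
Mortgage bonds: weight = 1853/4691.732 = 0.3950; after-tax cost = 8.58% × (1 − 20.5%) = 6.8211%.
WACC = 0.4933 × 10.3554% + 0.1118 × 7.6508% + 0.3950 × 6.8211% = 8.6572%.

8.66%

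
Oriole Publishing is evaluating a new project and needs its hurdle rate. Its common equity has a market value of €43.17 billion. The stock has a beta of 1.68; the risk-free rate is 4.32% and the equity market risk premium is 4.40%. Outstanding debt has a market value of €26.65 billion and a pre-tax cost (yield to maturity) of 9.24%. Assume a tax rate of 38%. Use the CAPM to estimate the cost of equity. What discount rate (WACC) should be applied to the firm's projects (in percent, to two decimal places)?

9.43%

Cost of equity via CAPM: Re = 4.32% + 1.68 × 4.4% = 11.7120%.
Total capital V = 43.17 + 26.65 = 69.82.
Equity: weight = 43.17/69.82 = 0.6183; cost = 11.712%.
Debt: weight = 26.65/69.82 = 0.3817; after-tax cost = 9.24% × (1 − 38%) = 5.7288%.
WACC = 0.6183 × 11.7120% + 0.3817 × 5.7288% = 9.4282%.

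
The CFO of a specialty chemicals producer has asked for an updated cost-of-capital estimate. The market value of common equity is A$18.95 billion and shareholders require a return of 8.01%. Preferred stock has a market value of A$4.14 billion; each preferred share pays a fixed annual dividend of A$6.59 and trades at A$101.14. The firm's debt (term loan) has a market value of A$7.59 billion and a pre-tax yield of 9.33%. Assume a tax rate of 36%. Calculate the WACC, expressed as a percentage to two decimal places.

Cost of preferred: Rp = 6.59 / 101.14 = 6.5157%.
Total capital V = 18.95 + 4.14 + 7.59 = 30.68.
Equity: weight = 18.95/30.68 = 0.6177; cost = 8.01%.
Preferred: weight = 4.14/30.68 = 0.1349; cost = 6.5157%.
Term loan: weight = 7.59/30.68 = 0.2474; after-tax cost = 9.33% × (1 − 36%) = 5.9712%.
WACC = 0.6177 × 8.0100% + 0.1349 × 6.5157% + 0.2474 × 5.9712% = 7.3040%.

7.30%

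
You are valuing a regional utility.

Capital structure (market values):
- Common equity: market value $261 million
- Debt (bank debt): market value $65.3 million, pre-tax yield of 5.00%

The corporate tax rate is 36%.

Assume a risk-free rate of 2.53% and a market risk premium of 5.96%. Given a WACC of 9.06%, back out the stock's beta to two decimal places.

Total capital V = 261 + 65.3 = 326.3.
Equity weight = 261/326.3 = 0.7999.
Bank debt weight = 65.3/326.3 = 0.2001.
Debt contribution = 0.2001 × 5% × (1 − 36%) = 0.6404%.
Required equity contribution = 9.06% − 0.6404% = 8.4196%  ⇒  Re = 10.5261%.
CAPM: 10.5261% = 2.53% + β × 5.96%  ⇒  β = 1.3416.

1.34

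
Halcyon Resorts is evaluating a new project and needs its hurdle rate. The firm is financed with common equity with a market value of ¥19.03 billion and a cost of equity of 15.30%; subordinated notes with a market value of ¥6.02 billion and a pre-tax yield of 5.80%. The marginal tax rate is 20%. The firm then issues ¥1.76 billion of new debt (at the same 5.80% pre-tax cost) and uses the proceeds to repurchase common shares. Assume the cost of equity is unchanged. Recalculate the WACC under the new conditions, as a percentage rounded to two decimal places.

11.99%

After the change:
Total capital V = 17.27 + 7.78 = 25.05.
Equity: weight = 17.27/25.05 = 0.6894; cost = 15.3%.
Subordinated notes: weight = 7.78/25.05 = 0.3106; after-tax cost = 5.8% × (1 − 20%) = 4.6400%.
WACC = 0.6894 × 15.3000% + 0.3106 × 4.6400% = 11.9892%.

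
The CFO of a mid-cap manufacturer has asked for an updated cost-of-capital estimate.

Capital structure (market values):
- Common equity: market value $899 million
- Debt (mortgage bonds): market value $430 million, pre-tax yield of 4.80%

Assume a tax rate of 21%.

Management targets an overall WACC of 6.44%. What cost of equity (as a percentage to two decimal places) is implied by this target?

7.71%

Total capital V = 899 + 430 = 1329.
Equity weight = 899/1329 = 0.6764.
Mortgage bonds weight = 430/1329 = 0.3236.
Debt contribution = 0.3236 × 4.8% × (1 − 21%) = 1.2269%.
Required equity contribution = 6.44% − 1.2269% = 5.2131%.
Re = 5.2131% / 0.6764 = 7.7066%.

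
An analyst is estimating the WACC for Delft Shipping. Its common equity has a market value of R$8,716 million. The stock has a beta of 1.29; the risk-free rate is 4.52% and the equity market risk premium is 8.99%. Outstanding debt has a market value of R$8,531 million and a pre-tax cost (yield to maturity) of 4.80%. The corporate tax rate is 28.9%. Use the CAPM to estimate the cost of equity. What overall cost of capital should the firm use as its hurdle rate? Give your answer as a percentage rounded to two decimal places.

Cost of equity via CAPM: Re = 4.52% + 1.29 × 8.99% = 16.1171%.
Total capital V = 8716 + 8531 = 17247.
Equity: weight = 8716/17247 = 0.5054; cost = 16.1171%.
Debt: weight = 8531/17247 = 0.4946; after-tax cost = 4.8% × (1 − 28.9%) = 3.4128%.
WACC = 0.5054 × 16.1171% + 0.4946 × 3.4128% = 9.8331%.

9.83%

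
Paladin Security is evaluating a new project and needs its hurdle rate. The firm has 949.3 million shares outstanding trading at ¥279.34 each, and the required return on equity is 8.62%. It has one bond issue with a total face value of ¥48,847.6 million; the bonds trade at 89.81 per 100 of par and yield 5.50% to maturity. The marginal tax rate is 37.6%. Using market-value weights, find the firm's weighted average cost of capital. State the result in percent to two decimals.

7.88%

Market value of equity E = 279.34 × 949.3m = 265177.462m. Market value of debt D = 48847.6m × 89.81/100 = 43870.02956m.
Total capital V = 265177.462 + 43870.02956 = 309047.49156.
Equity: weight = 265177.462/309047.49156 = 0.8580; cost = 8.62%.
Bonds outstanding: weight = 43870.02956/309047.49156 = 0.1420; after-tax cost = 5.5% × (1 − 37.6%) = 3.4320%.
WACC = 0.8580 × 8.6200% + 0.1420 × 3.4320% = 7.8836%.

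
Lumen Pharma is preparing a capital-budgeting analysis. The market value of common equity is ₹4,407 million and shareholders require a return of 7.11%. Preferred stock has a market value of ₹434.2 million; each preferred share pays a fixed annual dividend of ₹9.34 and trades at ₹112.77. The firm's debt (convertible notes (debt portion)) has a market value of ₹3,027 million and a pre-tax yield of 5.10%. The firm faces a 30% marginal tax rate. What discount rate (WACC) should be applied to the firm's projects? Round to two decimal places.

Cost of preferred: Rp = 9.34 / 112.77 = 8.2823%.
Total capital V = 4407 + 434.2 + 3027 = 7868.2.
Equity: weight = 4407/7868.2 = 0.5601; cost = 7.11%.
Preferred: weight = 434.2/7868.2 = 0.0552; cost = 8.2823%.
Convertible notes (debt portion): weight = 3027/7868.2 = 0.3847; after-tax cost = 5.1% × (1 − 30%) = 3.5700%.
WACC = 0.5601 × 7.1100% + 0.0552 × 8.2823% + 0.3847 × 3.5700% = 5.8128%.

5.81%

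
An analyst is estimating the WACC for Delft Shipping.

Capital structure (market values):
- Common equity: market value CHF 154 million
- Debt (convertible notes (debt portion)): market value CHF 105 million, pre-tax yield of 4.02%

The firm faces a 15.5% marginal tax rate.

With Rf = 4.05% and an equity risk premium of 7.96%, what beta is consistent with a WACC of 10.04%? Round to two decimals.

1.32

Total capital V = 154 + 105 = 259.
Equity weight = 154/259 = 0.5946.
Convertible notes (debt portion) weight = 105/259 = 0.4054.
Debt contribution = 0.4054 × 4.02% × (1 − 15.5%) = 1.3771%.
Required equity contribution = 10.04% − 1.3771% = 8.6629%  ⇒  Re = 14.5694%.
CAPM: 14.5694% = 4.05% + β × 7.96%  ⇒  β = 1.3215.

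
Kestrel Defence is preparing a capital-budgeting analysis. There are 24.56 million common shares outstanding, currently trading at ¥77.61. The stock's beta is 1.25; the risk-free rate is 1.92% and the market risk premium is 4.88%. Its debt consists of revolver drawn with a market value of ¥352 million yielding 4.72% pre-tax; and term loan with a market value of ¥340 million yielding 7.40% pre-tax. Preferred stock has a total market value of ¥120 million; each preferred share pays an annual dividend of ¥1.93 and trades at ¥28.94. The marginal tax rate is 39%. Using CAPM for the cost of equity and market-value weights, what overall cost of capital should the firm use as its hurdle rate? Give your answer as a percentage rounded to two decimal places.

6.86%

Cost of equity via CAPM: Re = 1.92% + 1.25 × 4.88% = 8.0200%.
Cost of preferred: Rp = 1.93 / 28.94 = 6.6690%.
Market value of equity E = 77.61 × 24.56m = 1906.1016m.
Total capital V = 1906.1016 + 120 + 352 + 340 = 2718.1016.
Equity: weight = 1906.1016/2718.1016 = 0.7013; cost = 8.02%.
Preferred: weight = 120/2718.1016 = 0.0441; cost = 6.669%.
Revolver drawn: weight = 352/2718.1016 = 0.1295; after-tax cost = 4.72% × (1 − 39%) = 2.8792%.
Term loan: weight = 340/2718.1016 = 0.1251; after-tax cost = 7.4% × (1 − 39%) = 4.5140%.
WACC = 0.7013 × 8.0200% + 0.0441 × 6.6690% + 0.1295 × 2.8792% + 0.1251 × 4.5140% = 6.8561%.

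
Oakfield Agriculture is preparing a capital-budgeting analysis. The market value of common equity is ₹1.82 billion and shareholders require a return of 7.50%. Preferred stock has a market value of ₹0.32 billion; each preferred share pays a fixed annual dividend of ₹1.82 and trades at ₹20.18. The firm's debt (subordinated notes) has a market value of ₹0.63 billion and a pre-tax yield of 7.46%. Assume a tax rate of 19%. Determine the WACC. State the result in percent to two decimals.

7.34%

Cost of preferred: Rp = 1.82 / 20.18 = 9.0188%.
Total capital V = 1.82 + 0.32 + 0.63 = 2.77.
Equity: weight = 1.82/2.77 = 0.6570; cost = 7.5%.
Preferred: weight = 0.32/2.77 = 0.1155; cost = 9.0188%.
Subordinated notes: weight = 0.63/2.77 = 0.2274; after-tax cost = 7.46% × (1 − 19%) = 6.0426%.
WACC = 0.6570 × 7.5000% + 0.1155 × 9.0188% + 0.2274 × 6.0426% = 7.3440%.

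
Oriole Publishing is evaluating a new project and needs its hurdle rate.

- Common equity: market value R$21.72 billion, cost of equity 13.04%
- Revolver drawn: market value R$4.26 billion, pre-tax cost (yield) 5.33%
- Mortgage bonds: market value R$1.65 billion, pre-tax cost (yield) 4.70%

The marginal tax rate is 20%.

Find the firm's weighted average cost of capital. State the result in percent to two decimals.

Total capital V = 21.72 + 4.26 + 1.65 = 27.63.
Equity: weight = 21.72/27.63 = 0.7861; cost = 13.04%.
Revolver drawn: weight = 4.26/27.63 = 0.1542; after-tax cost = 5.33% × (1 − 20%) = 4.2640%.
Mortgage bonds: weight = 1.65/27.63 = 0.0597; after-tax cost = 4.7% × (1 − 20%) = 3.7600%.
WACC = 0.7861 × 13.0400% + 0.1542 × 4.2640% + 0.0597 × 3.7600% = 11.1327%.

11.13%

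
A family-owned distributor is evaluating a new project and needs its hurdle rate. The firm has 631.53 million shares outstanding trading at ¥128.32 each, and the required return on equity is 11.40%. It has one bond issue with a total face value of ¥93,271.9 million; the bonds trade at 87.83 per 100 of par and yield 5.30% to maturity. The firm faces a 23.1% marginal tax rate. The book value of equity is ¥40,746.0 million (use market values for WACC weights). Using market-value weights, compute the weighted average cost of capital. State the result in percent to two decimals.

Market value of equity E = 128.32 × 631.53m = 81037.9296m. Market value of debt D = 93271.9m × 87.83/100 = 81920.70977m.
Total capital V = 81037.9296 + 81920.70977 = 162958.63937.
Equity: weight = 81037.9296/162958.63937 = 0.4973; cost = 11.4%.
Bonds outstanding: weight = 81920.70977/162958.63937 = 0.5027; after-tax cost = 5.3% × (1 − 23.1%) = 4.0757%.
WACC = 0.4973 × 11.4000% + 0.5027 × 4.0757% = 7.7180%.

7.72%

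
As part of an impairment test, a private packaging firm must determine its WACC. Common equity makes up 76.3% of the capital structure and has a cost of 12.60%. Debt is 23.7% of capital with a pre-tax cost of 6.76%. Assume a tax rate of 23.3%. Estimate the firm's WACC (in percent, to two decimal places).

After-tax cost of debt = 6.76% × (1 − 23.3%) = 5.1849%.
WACC = 0.763 × 12.6000% + 0.237 × 5.1849% = 10.8426%.

10.84%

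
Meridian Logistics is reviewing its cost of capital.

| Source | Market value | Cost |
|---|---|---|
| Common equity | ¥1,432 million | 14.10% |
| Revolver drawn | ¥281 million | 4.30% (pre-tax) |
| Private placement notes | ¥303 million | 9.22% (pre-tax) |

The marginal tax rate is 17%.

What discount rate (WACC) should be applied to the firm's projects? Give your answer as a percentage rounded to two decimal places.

11.66%

Total capital V = 1432 + 281 + 303 = 2016.
Equity: weight = 1432/2016 = 0.7103; cost = 14.1%.
Revolver drawn: weight = 281/2016 = 0.1394; after-tax cost = 4.3% × (1 − 17%) = 3.5690%.
Private placement notes: weight = 303/2016 = 0.1503; after-tax cost = 9.22% × (1 − 17%) = 7.6526%.
WACC = 0.7103 × 14.1000% + 0.1394 × 3.5690% + 0.1503 × 7.6526% = 11.6631%.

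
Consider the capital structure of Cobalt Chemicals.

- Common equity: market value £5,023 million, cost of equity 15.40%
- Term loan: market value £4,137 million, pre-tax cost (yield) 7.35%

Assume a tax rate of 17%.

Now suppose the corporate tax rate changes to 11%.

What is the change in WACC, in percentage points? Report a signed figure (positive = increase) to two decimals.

Current WACC:
Total capital V = 5023 + 4137 = 9160.
Equity: weight = 5023/9160 = 0.5484; cost = 15.4%.
Term loan: weight = 4137/9160 = 0.4516; after-tax cost = 7.35% × (1 − 17%) = 6.1005%.
WACC = 0.5484 × 15.4000% + 0.4516 × 6.1005% = 11.2000%.
After the change:
Total capital V = 5023 + 4137 = 9160.
Equity: weight = 5023/9160 = 0.5484; cost = 15.4%.
Term loan: weight = 4137/9160 = 0.4516; after-tax cost = 7.35% × (1 − 11%) = 6.5415%.
WACC = 0.5484 × 15.4000% + 0.4516 × 6.5415% = 11.3992%.
Change in WACC = 11.3992% − 11.2000% = 0.1992 pp.

+0.20 pp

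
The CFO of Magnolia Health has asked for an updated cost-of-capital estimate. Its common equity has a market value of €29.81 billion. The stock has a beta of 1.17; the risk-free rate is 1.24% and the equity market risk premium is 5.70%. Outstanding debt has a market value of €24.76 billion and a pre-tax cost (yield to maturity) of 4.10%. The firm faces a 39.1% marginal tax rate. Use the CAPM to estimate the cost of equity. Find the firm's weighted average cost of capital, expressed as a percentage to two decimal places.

5.45%

Cost of equity via CAPM: Re = 1.24% + 1.17 × 5.7% = 7.9090%.
Total capital V = 29.81 + 24.76 = 54.57.
Equity: weight = 29.81/54.57 = 0.5463; cost = 7.909%.
Debt: weight = 24.76/54.57 = 0.4537; after-tax cost = 4.1% × (1 − 39.1%) = 2.4969%.
WACC = 0.5463 × 7.9090% + 0.4537 × 2.4969% = 5.4534%.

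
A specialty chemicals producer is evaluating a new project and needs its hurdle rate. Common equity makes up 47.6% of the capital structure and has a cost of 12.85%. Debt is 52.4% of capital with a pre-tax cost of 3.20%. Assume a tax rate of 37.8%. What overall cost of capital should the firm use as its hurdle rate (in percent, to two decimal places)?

After-tax cost of debt = 3.2% × (1 − 37.8%) = 1.9904%.
WACC = 0.476 × 12.8500% + 0.524 × 1.9904% = 7.1596%.

7.16%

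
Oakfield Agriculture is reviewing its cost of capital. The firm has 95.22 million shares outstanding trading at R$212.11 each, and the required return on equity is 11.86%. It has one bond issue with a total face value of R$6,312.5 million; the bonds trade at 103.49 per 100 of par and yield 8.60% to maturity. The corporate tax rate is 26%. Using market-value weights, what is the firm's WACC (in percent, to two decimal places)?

10.52%

Market value of equity E = 212.11 × 95.22m = 20197.1142m. Market value of debt D = 6312.5m × 103.49/100 = 6532.80625m.
Total capital V = 20197.1142 + 6532.80625 = 26729.92045.
Equity: weight = 20197.1142/26729.92045 = 0.7556; cost = 11.86%.
Bonds outstanding: weight = 6532.80625/26729.92045 = 0.2444; after-tax cost = 8.6% × (1 − 26%) = 6.3640%.
WACC = 0.7556 × 11.8600% + 0.2444 × 6.3640% = 10.5168%.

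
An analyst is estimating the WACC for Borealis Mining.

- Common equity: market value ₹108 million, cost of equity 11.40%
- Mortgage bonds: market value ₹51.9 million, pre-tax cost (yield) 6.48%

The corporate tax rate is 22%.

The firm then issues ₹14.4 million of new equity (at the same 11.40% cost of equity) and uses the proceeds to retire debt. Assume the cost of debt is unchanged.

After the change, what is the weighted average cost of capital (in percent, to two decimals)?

After the change:
Total capital V = 122.4 + 37.5 = 159.9.
Equity: weight = 122.4/159.9 = 0.7655; cost = 11.4%.
Mortgage bonds: weight = 37.5/159.9 = 0.2345; after-tax cost = 6.48% × (1 − 22%) = 5.0544%.
WACC = 0.7655 × 11.4000% + 0.2345 × 5.0544% = 9.9118%.

9.91%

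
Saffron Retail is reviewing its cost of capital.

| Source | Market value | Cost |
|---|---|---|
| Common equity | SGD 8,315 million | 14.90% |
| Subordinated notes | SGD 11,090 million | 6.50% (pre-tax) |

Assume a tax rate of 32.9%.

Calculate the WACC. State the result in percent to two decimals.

8.88%

Total capital V = 8315 + 11090 = 19405.
Equity: weight = 8315/19405 = 0.4285; cost = 14.9%.
Subordinated notes: weight = 11090/19405 = 0.5715; after-tax cost = 6.5% × (1 − 32.9%) = 4.3615%.
WACC = 0.4285 × 14.9000% + 0.5715 × 4.3615% = 8.8772%.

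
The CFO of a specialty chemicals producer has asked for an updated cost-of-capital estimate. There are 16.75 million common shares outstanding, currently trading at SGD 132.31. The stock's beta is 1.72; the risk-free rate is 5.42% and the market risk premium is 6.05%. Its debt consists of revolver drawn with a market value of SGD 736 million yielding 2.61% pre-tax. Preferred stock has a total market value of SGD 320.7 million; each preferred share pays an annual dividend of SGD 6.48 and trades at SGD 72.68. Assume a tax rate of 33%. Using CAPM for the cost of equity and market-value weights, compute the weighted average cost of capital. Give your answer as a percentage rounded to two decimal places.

11.98%

Cost of equity via CAPM: Re = 5.42% + 1.72 × 6.05% = 15.8260%.
Cost of preferred: Rp = 6.48 / 72.68 = 8.9158%.
Market value of equity E = 132.31 × 16.75m = 2216.1925m.
Total capital V = 2216.1925 + 320.7 + 736 = 3272.8925.
Equity: weight = 2216.1925/3272.8925 = 0.6771; cost = 15.826%.
Preferred: weight = 320.7/3272.8925 = 0.0980; cost = 8.9158%.
Revolver drawn: weight = 736/3272.8925 = 0.2249; after-tax cost = 2.61% × (1 − 33%) = 1.7487%.
WACC = 0.6771 × 15.8260% + 0.0980 × 8.9158% + 0.2249 × 1.7487% = 11.9832%.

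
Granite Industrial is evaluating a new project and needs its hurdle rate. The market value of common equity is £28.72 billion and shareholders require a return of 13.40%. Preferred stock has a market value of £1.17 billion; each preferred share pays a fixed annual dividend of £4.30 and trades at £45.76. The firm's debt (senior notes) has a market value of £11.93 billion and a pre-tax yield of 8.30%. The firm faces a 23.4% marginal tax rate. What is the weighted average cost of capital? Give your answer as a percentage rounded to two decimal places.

11.28%

Cost of preferred: Rp = 4.3 / 45.76 = 9.3969%.
Total capital V = 28.72 + 1.17 + 11.93 = 41.82.
Equity: weight = 28.72/41.82 = 0.6868; cost = 13.4%.
Preferred: weight = 1.17/41.82 = 0.0280; cost = 9.3969%.
Senior notes: weight = 11.93/41.82 = 0.2853; after-tax cost = 8.3% × (1 − 23.4%) = 6.3578%.
WACC = 0.6868 × 13.4000% + 0.0280 × 9.3969% + 0.2853 × 6.3578% = 11.2791%.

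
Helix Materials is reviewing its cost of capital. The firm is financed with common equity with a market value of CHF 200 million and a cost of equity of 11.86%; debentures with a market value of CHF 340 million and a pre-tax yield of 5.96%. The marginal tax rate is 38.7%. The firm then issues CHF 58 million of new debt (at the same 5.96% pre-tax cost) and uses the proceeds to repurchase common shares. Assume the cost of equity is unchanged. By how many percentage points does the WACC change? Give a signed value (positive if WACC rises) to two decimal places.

Current WACC:
Total capital V = 200 + 340 = 540.
Equity: weight = 200/540 = 0.3704; cost = 11.86%.
Debentures: weight = 340/540 = 0.6296; after-tax cost = 5.96% × (1 − 38.7%) = 3.6535%.
WACC = 0.3704 × 11.8600% + 0.6296 × 3.6535% = 6.6929%.
After the change:
Total capital V = 142 + 398 = 540.
Equity: weight = 142/540 = 0.2630; cost = 11.86%.
Debentures: weight = 398/540 = 0.7370; after-tax cost = 5.96% × (1 − 38.7%) = 3.6535%.
WACC = 0.2630 × 11.8600% + 0.7370 × 3.6535% = 5.8115%.
Change in WACC = 5.8115% − 6.6929% = -0.8814 pp.

-0.88 pp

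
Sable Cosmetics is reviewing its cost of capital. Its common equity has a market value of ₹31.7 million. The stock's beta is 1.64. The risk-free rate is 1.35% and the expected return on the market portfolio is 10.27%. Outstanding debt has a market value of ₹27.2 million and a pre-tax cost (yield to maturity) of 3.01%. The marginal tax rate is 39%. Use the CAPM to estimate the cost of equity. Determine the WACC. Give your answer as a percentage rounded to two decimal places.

9.45%

Market risk premium = 10.27% − 1.35% = 8.92%.
Cost of equity via CAPM: Re = 1.35% + 1.64 × 8.92% = 15.9788%.
Total capital V = 31.7 + 27.2 = 58.9.
Equity: weight = 31.7/58.9 = 0.5382; cost = 15.9788%.
Debt: weight = 27.2/58.9 = 0.4618; after-tax cost = 3.01% × (1 − 39%) = 1.8361%.
WACC = 0.5382 × 15.9788% + 0.4618 × 1.8361% = 9.4477%.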